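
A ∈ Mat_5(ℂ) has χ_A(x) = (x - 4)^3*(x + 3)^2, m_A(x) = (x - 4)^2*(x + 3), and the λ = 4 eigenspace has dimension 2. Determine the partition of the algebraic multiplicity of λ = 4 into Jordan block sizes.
Block sizes for λ = 4: [2, 1]

Step 1 — from the characteristic polynomial, algebraic multiplicity of λ = 4 is 3. From dim ker(A − (4)·I) = 2, there are exactly 2 Jordan blocks for λ = 4.
Step 2 — from the minimal polynomial, the factor (x − 4)^2 tells us the largest block for λ = 4 has size 2.
Step 3 — with total size 3, 2 blocks, and largest block 2, the block sizes (in nonincreasing order) are [2, 1].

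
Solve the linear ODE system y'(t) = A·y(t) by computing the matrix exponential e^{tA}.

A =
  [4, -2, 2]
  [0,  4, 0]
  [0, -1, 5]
e^{tA} =
  [exp(4*t), -2*exp(5*t) + 2*exp(4*t), 2*exp(5*t) - 2*exp(4*t)]
  [0, exp(4*t), 0]
  [0, -exp(5*t) + exp(4*t), exp(5*t)]

Strategy: write A = P · J · P⁻¹ where J is a Jordan canonical form, so e^{tA} = P · e^{tJ} · P⁻¹, and e^{tJ} can be computed block-by-block.

A has Jordan form
J =
  [4, 0, 0]
  [0, 4, 0]
  [0, 0, 5]
(up to reordering of blocks).

Per-block formulas:
  For a 1×1 block at λ = 5: exp(t · [5]) = [e^(5t)].
  For a 1×1 block at λ = 4: exp(t · [4]) = [e^(4t)].

After assembling e^{tJ} and conjugating by P, we get:

e^{tA} =
  [exp(4*t), -2*exp(5*t) + 2*exp(4*t), 2*exp(5*t) - 2*exp(4*t)]
  [0, exp(4*t), 0]
  [0, -exp(5*t) + exp(4*t), exp(5*t)]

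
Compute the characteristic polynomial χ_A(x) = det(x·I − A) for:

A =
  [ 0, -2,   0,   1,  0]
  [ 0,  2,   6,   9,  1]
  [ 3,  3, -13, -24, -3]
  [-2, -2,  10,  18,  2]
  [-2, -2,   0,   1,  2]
x^5 - 9*x^4 + 32*x^3 - 56*x^2 + 48*x - 16

Expanding det(x·I − A) (e.g. by cofactor expansion or by noting that A is similar to its Jordan form J, which has the same characteristic polynomial as A) gives
  χ_A(x) = x^5 - 9*x^4 + 32*x^3 - 56*x^2 + 48*x - 16
which factors as (x - 2)^4*(x - 1). The eigenvalues (with algebraic multiplicities) are λ = 1 with multiplicity 1, λ = 2 with multiplicity 4.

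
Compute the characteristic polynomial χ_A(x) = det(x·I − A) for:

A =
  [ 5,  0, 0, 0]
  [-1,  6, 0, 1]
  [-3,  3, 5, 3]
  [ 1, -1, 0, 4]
x^4 - 20*x^3 + 150*x^2 - 500*x + 625

Expanding det(x·I − A) (e.g. by cofactor expansion or by noting that A is similar to its Jordan form J, which has the same characteristic polynomial as A) gives
  χ_A(x) = x^4 - 20*x^3 + 150*x^2 - 500*x + 625
which factors as (x - 5)^4. The eigenvalues (with algebraic multiplicities) are λ = 5 with multiplicity 4.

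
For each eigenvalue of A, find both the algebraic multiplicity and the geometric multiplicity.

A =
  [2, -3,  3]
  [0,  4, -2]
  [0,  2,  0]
λ = 2: alg = 3, geom = 2

Step 1 — factor the characteristic polynomial to read off the algebraic multiplicities:
  χ_A(x) = (x - 2)^3

Step 2 — compute geometric multiplicities via the rank-nullity identity g(λ) = n − rank(A − λI):
  rank(A − (2)·I) = 1, so dim ker(A − (2)·I) = n − 1 = 2

Summary:
  λ = 2: algebraic multiplicity = 3, geometric multiplicity = 2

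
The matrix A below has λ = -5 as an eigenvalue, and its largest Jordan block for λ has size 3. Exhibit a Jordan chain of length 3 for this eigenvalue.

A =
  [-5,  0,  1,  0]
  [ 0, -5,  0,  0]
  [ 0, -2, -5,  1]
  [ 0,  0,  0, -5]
A Jordan chain for λ = -5 of length 3:
v_1 = (-2, 0, 0, 0)ᵀ
v_2 = (0, 0, -2, 0)ᵀ
v_3 = (0, 1, 0, 0)ᵀ

Let N = A − (-5)·I. We want v_3 with N^3 v_3 = 0 but N^2 v_3 ≠ 0; then v_{j-1} := N · v_j for j = 3, …, 2.

Pick v_3 = (0, 1, 0, 0)ᵀ.
Then v_2 = N · v_3 = (0, 0, -2, 0)ᵀ.
Then v_1 = N · v_2 = (-2, 0, 0, 0)ᵀ.

Sanity check: (A − (-5)·I) v_1 = (0, 0, 0, 0)ᵀ = 0. ✓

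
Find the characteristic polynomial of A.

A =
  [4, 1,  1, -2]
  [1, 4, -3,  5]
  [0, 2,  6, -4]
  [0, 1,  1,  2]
x^4 - 16*x^3 + 96*x^2 - 256*x + 256

Expanding det(x·I − A) (e.g. by cofactor expansion or by noting that A is similar to its Jordan form J, which has the same characteristic polynomial as A) gives
  χ_A(x) = x^4 - 16*x^3 + 96*x^2 - 256*x + 256
which factors as (x - 4)^4. The eigenvalues (with algebraic multiplicities) are λ = 4 with multiplicity 4.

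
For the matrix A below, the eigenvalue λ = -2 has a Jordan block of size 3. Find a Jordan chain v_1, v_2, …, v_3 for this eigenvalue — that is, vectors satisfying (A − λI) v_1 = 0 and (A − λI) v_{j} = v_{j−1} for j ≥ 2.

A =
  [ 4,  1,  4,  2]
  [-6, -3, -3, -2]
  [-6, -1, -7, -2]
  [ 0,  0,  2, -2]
A Jordan chain for λ = -2 of length 3:
v_1 = (6, -12, 0, -12)ᵀ
v_2 = (6, -6, -6, 0)ᵀ
v_3 = (1, 0, 0, 0)ᵀ

Let N = A − (-2)·I. We want v_3 with N^3 v_3 = 0 but N^2 v_3 ≠ 0; then v_{j-1} := N · v_j for j = 3, …, 2.

Pick v_3 = (1, 0, 0, 0)ᵀ.
Then v_2 = N · v_3 = (6, -6, -6, 0)ᵀ.
Then v_1 = N · v_2 = (6, -12, 0, -12)ᵀ.

Sanity check: (A − (-2)·I) v_1 = (0, 0, 0, 0)ᵀ = 0. ✓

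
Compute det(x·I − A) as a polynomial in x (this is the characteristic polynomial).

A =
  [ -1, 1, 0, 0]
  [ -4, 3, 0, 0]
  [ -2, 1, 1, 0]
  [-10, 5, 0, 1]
x^4 - 4*x^3 + 6*x^2 - 4*x + 1

Expanding det(x·I − A) (e.g. by cofactor expansion or by noting that A is similar to its Jordan form J, which has the same characteristic polynomial as A) gives
  χ_A(x) = x^4 - 4*x^3 + 6*x^2 - 4*x + 1
which factors as (x - 1)^4. The eigenvalues (with algebraic multiplicities) are λ = 1 with multiplicity 4.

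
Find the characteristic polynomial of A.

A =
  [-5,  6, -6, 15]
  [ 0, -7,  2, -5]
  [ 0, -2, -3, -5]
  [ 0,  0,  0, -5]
x^4 + 20*x^3 + 150*x^2 + 500*x + 625

Expanding det(x·I − A) (e.g. by cofactor expansion or by noting that A is similar to its Jordan form J, which has the same characteristic polynomial as A) gives
  χ_A(x) = x^4 + 20*x^3 + 150*x^2 + 500*x + 625
which factors as (x + 5)^4. The eigenvalues (with algebraic multiplicities) are λ = -5 with multiplicity 4.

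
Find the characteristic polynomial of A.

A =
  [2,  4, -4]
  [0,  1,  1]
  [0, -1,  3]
x^3 - 6*x^2 + 12*x - 8

Expanding det(x·I − A) (e.g. by cofactor expansion or by noting that A is similar to its Jordan form J, which has the same characteristic polynomial as A) gives
  χ_A(x) = x^3 - 6*x^2 + 12*x - 8
which factors as (x - 2)^3. The eigenvalues (with algebraic multiplicities) are λ = 2 with multiplicity 3.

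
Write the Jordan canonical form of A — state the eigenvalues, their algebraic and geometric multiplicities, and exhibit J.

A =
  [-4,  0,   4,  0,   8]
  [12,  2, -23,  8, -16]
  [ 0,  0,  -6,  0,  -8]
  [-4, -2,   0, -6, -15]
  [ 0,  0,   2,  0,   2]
J_1(-4) ⊕ J_2(-2) ⊕ J_2(-2)

The characteristic polynomial is
  det(x·I − A) = x^5 + 12*x^4 + 56*x^3 + 128*x^2 + 144*x + 64 = (x + 2)^4*(x + 4)

Eigenvalues and multiplicities (the geometric multiplicity of λ is n − rank(A − λI), which equals the number of Jordan blocks for λ):
  λ = -4: algebraic multiplicity = 1, geometric multiplicity = 1
  λ = -2: algebraic multiplicity = 4, geometric multiplicity = 2

Determining the block sizes for each eigenvalue:
  λ = -4: one block (gm = 1), so the single block has size am = 1 → block sizes [1]
  λ = -2: with am = 4 and gm = 2, the partition is not yet determined (e.g. several partitions of 4 into 2 parts exist). Let N = A − (-2)·I. Computing rank(N^1) = 3, rank(N^2) = 1; the number of blocks of size ≥ j is rank(N^{j−1}) − rank(N^j), giving [2, 2]. So we have 2 block(s) of size 2 → block sizes [2, 2]

Assembling the blocks gives a Jordan form
J =
  [-4,  0,  0,  0,  0]
  [ 0, -2,  1,  0,  0]
  [ 0,  0, -2,  0,  0]
  [ 0,  0,  0, -2,  1]
  [ 0,  0,  0,  0, -2]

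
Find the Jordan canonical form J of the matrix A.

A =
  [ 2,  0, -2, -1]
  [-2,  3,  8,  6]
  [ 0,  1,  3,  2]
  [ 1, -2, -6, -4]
J_2(1) ⊕ J_2(1)

The characteristic polynomial is
  det(x·I − A) = x^4 - 4*x^3 + 6*x^2 - 4*x + 1 = (x - 1)^4

Eigenvalues and multiplicities (the geometric multiplicity of λ is n − rank(A − λI), which equals the number of Jordan blocks for λ):
  λ = 1: algebraic multiplicity = 4, geometric multiplicity = 2

Determining the block sizes for each eigenvalue:
  λ = 1: with am = 4 and gm = 2, the partition is not yet determined (e.g. several partitions of 4 into 2 parts exist). Let N = A − (1)·I. Computing rank(N^1) = 2, rank(N^2) = 0; the number of blocks of size ≥ j is rank(N^{j−1}) − rank(N^j), giving [2, 2]. So we have 2 block(s) of size 2 → block sizes [2, 2]

Assembling the blocks gives a Jordan form
J =
  [1, 1, 0, 0]
  [0, 1, 0, 0]
  [0, 0, 1, 1]
  [0, 0, 0, 1]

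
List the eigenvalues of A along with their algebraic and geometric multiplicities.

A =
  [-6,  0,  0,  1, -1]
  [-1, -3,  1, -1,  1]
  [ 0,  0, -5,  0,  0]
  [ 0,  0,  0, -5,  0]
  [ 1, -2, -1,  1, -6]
λ = -5: alg = 5, geom = 3

Step 1 — factor the characteristic polynomial to read off the algebraic multiplicities:
  χ_A(x) = (x + 5)^5

Step 2 — compute geometric multiplicities via the rank-nullity identity g(λ) = n − rank(A − λI):
  rank(A − (-5)·I) = 2, so dim ker(A − (-5)·I) = n − 2 = 3

Summary:
  λ = -5: algebraic multiplicity = 5, geometric multiplicity = 3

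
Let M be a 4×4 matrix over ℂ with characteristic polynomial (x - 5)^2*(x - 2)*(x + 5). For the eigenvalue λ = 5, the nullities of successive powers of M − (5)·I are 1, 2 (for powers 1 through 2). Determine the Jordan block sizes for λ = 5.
Block sizes for λ = 5: [2]

From the dimensions of kernels of powers, the number of Jordan blocks of size at least j is d_j − d_{j−1} where d_j = dim ker(N^j) (with d_0 = 0). Computing the differences gives [1, 1].
The number of blocks of size exactly k is (#blocks of size ≥ k) − (#blocks of size ≥ k + 1), so the partition is: 1 block(s) of size 2.
In nonincreasing order the block sizes are [2].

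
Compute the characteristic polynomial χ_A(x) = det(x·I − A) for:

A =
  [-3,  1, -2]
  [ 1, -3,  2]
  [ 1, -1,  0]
x^3 + 6*x^2 + 12*x + 8

Expanding det(x·I − A) (e.g. by cofactor expansion or by noting that A is similar to its Jordan form J, which has the same characteristic polynomial as A) gives
  χ_A(x) = x^3 + 6*x^2 + 12*x + 8
which factors as (x + 2)^3. The eigenvalues (with algebraic multiplicities) are λ = -2 with multiplicity 3.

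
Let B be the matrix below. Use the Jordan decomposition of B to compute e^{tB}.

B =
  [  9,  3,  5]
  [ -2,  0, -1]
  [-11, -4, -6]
e^{tB} =
  [3*t^2*exp(t)/2 + 8*t*exp(t) + exp(t), t^2*exp(t)/2 + 3*t*exp(t), t^2*exp(t) + 5*t*exp(t)]
  [-3*t^2*exp(t)/2 - 2*t*exp(t), -t^2*exp(t)/2 - t*exp(t) + exp(t), -t^2*exp(t) - t*exp(t)]
  [-3*t^2*exp(t)/2 - 11*t*exp(t), -t^2*exp(t)/2 - 4*t*exp(t), -t^2*exp(t) - 7*t*exp(t) + exp(t)]

Strategy: write B = P · J · P⁻¹ where J is a Jordan canonical form, so e^{tB} = P · e^{tJ} · P⁻¹, and e^{tJ} can be computed block-by-block.

B has Jordan form
J =
  [1, 1, 0]
  [0, 1, 1]
  [0, 0, 1]
(up to reordering of blocks).

Per-block formulas:
  For a 3×3 Jordan block J_3(1): exp(t · J_3(1)) = e^(1t)·(I + t·N + (t^2/2)·N^2), where N is the 3×3 nilpotent shift.

After assembling e^{tJ} and conjugating by P, we get:

e^{tB} =
  [3*t^2*exp(t)/2 + 8*t*exp(t) + exp(t), t^2*exp(t)/2 + 3*t*exp(t), t^2*exp(t) + 5*t*exp(t)]
  [-3*t^2*exp(t)/2 - 2*t*exp(t), -t^2*exp(t)/2 - t*exp(t) + exp(t), -t^2*exp(t) - t*exp(t)]
  [-3*t^2*exp(t)/2 - 11*t*exp(t), -t^2*exp(t)/2 - 4*t*exp(t), -t^2*exp(t) - 7*t*exp(t) + exp(t)]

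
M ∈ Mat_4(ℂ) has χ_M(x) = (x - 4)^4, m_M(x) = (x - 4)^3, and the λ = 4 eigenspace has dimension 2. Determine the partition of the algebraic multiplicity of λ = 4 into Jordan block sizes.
Block sizes for λ = 4: [3, 1]

Step 1 — from the characteristic polynomial, algebraic multiplicity of λ = 4 is 4. From dim ker(M − (4)·I) = 2, there are exactly 2 Jordan blocks for λ = 4.
Step 2 — from the minimal polynomial, the factor (x − 4)^3 tells us the largest block for λ = 4 has size 3.
Step 3 — with total size 4, 2 blocks, and largest block 3, the block sizes (in nonincreasing order) are [3, 1].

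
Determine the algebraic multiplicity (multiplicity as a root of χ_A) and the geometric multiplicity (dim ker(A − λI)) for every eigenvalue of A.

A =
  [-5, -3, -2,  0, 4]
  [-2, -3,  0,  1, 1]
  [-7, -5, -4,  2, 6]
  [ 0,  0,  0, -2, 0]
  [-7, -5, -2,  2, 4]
λ = -2: alg = 5, geom = 3

Step 1 — factor the characteristic polynomial to read off the algebraic multiplicities:
  χ_A(x) = (x + 2)^5

Step 2 — compute geometric multiplicities via the rank-nullity identity g(λ) = n − rank(A − λI):
  rank(A − (-2)·I) = 2, so dim ker(A − (-2)·I) = n − 2 = 3

Summary:
  λ = -2: algebraic multiplicity = 5, geometric multiplicity = 3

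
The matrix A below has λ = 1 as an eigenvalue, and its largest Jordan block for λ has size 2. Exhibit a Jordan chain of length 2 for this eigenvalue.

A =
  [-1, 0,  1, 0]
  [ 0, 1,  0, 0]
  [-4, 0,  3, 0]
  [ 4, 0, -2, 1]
A Jordan chain for λ = 1 of length 2:
v_1 = (-2, 0, -4, 4)ᵀ
v_2 = (1, 0, 0, 0)ᵀ

Let N = A − (1)·I. We want v_2 with N^2 v_2 = 0 but N^1 v_2 ≠ 0; then v_{j-1} := N · v_j for j = 2, …, 2.

Pick v_2 = (1, 0, 0, 0)ᵀ.
Then v_1 = N · v_2 = (-2, 0, -4, 4)ᵀ.

Sanity check: (A − (1)·I) v_1 = (0, 0, 0, 0)ᵀ = 0. ✓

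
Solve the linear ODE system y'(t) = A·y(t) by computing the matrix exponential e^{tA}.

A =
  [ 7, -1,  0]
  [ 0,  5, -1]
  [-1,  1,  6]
e^{tA} =
  [t^2*exp(6*t)/2 + t*exp(6*t) + exp(6*t), -t*exp(6*t), t^2*exp(6*t)/2]
  [t^2*exp(6*t)/2, -t*exp(6*t) + exp(6*t), t^2*exp(6*t)/2 - t*exp(6*t)]
  [-t^2*exp(6*t)/2 - t*exp(6*t), t*exp(6*t), -t^2*exp(6*t)/2 + exp(6*t)]

Strategy: write A = P · J · P⁻¹ where J is a Jordan canonical form, so e^{tA} = P · e^{tJ} · P⁻¹, and e^{tJ} can be computed block-by-block.

A has Jordan form
J =
  [6, 1, 0]
  [0, 6, 1]
  [0, 0, 6]
(up to reordering of blocks).

Per-block formulas:
  For a 3×3 Jordan block J_3(6): exp(t · J_3(6)) = e^(6t)·(I + t·N + (t^2/2)·N^2), where N is the 3×3 nilpotent shift.

After assembling e^{tJ} and conjugating by P, we get:

e^{tA} =
  [t^2*exp(6*t)/2 + t*exp(6*t) + exp(6*t), -t*exp(6*t), t^2*exp(6*t)/2]
  [t^2*exp(6*t)/2, -t*exp(6*t) + exp(6*t), t^2*exp(6*t)/2 - t*exp(6*t)]
  [-t^2*exp(6*t)/2 - t*exp(6*t), t*exp(6*t), -t^2*exp(6*t)/2 + exp(6*t)]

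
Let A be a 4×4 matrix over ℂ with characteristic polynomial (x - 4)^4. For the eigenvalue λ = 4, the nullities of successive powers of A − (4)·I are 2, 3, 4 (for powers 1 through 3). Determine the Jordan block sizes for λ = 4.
Block sizes for λ = 4: [3, 1]

From the dimensions of kernels of powers, the number of Jordan blocks of size at least j is d_j − d_{j−1} where d_j = dim ker(N^j) (with d_0 = 0). Computing the differences gives [2, 1, 1].
The number of blocks of size exactly k is (#blocks of size ≥ k) − (#blocks of size ≥ k + 1), so the partition is: 1 block(s) of size 1, 1 block(s) of size 3.
In nonincreasing order the block sizes are [3, 1].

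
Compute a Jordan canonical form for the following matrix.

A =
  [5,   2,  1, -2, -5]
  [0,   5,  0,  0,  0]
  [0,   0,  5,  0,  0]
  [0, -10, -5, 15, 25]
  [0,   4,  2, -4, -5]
J_2(5) ⊕ J_1(5) ⊕ J_1(5) ⊕ J_1(5)

The characteristic polynomial is
  det(x·I − A) = x^5 - 25*x^4 + 250*x^3 - 1250*x^2 + 3125*x - 3125 = (x - 5)^5

Eigenvalues and multiplicities (the geometric multiplicity of λ is n − rank(A − λI), which equals the number of Jordan blocks for λ):
  λ = 5: algebraic multiplicity = 5, geometric multiplicity = 4

Determining the block sizes for each eigenvalue:
  λ = 5: 4 blocks summing to 5 forces exactly one block of size 2 and the rest size 1 → block sizes [2, 1, 1, 1]

Assembling the blocks gives a Jordan form
J =
  [5, 1, 0, 0, 0]
  [0, 5, 0, 0, 0]
  [0, 0, 5, 0, 0]
  [0, 0, 0, 5, 0]
  [0, 0, 0, 0, 5]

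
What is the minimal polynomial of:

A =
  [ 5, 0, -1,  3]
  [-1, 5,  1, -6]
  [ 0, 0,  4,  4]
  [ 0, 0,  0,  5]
x^4 - 19*x^3 + 135*x^2 - 425*x + 500

The characteristic polynomial is χ_A(x) = (x - 5)^3*(x - 4), so the eigenvalues are known. The minimal polynomial is
  m_A(x) = Π_λ (x − λ)^{k_λ}
where k_λ is the size of the *largest* Jordan block for λ (equivalently, the smallest k with (A − λI)^k v = 0 for every generalised eigenvector v of λ).

  λ = 4: largest Jordan block has size 1, contributing (x − 4)
  λ = 5: largest Jordan block has size 3, contributing (x − 5)^3

So m_A(x) = (x - 5)^3*(x - 4) = x^4 - 19*x^3 + 135*x^2 - 425*x + 500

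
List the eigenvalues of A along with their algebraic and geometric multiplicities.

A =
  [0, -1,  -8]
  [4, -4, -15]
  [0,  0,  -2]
λ = -2: alg = 3, geom = 1

Step 1 — factor the characteristic polynomial to read off the algebraic multiplicities:
  χ_A(x) = (x + 2)^3

Step 2 — compute geometric multiplicities via the rank-nullity identity g(λ) = n − rank(A − λI):
  rank(A − (-2)·I) = 2, so dim ker(A − (-2)·I) = n − 2 = 1

Summary:
  λ = -2: algebraic multiplicity = 3, geometric multiplicity = 1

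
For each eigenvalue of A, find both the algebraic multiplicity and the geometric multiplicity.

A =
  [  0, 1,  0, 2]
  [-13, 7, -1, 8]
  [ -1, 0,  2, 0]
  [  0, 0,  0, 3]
λ = 3: alg = 4, geom = 2

Step 1 — factor the characteristic polynomial to read off the algebraic multiplicities:
  χ_A(x) = (x - 3)^4

Step 2 — compute geometric multiplicities via the rank-nullity identity g(λ) = n − rank(A − λI):
  rank(A − (3)·I) = 2, so dim ker(A − (3)·I) = n − 2 = 2

Summary:
  λ = 3: algebraic multiplicity = 4, geometric multiplicity = 2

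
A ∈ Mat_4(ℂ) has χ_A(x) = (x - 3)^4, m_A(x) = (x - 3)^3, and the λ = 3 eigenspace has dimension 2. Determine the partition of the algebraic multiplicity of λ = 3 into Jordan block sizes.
Block sizes for λ = 3: [3, 1]

Step 1 — from the characteristic polynomial, algebraic multiplicity of λ = 3 is 4. From dim ker(A − (3)·I) = 2, there are exactly 2 Jordan blocks for λ = 3.
Step 2 — from the minimal polynomial, the factor (x − 3)^3 tells us the largest block for λ = 3 has size 3.
Step 3 — with total size 4, 2 blocks, and largest block 3, the block sizes (in nonincreasing order) are [3, 1].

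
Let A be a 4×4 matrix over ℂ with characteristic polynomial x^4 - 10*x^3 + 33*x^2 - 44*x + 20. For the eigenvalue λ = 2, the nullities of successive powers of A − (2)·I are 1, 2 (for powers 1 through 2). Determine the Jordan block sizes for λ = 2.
Block sizes for λ = 2: [2]

From the dimensions of kernels of powers, the number of Jordan blocks of size at least j is d_j − d_{j−1} where d_j = dim ker(N^j) (with d_0 = 0). Computing the differences gives [1, 1].
The number of blocks of size exactly k is (#blocks of size ≥ k) − (#blocks of size ≥ k + 1), so the partition is: 1 block(s) of size 2.
In nonincreasing order the block sizes are [2].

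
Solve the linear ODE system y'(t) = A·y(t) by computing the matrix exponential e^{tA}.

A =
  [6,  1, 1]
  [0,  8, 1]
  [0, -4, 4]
e^{tA} =
  [exp(6*t), -t^2*exp(6*t) + t*exp(6*t), -t^2*exp(6*t)/2 + t*exp(6*t)]
  [0, 2*t*exp(6*t) + exp(6*t), t*exp(6*t)]
  [0, -4*t*exp(6*t), -2*t*exp(6*t) + exp(6*t)]

Strategy: write A = P · J · P⁻¹ where J is a Jordan canonical form, so e^{tA} = P · e^{tJ} · P⁻¹, and e^{tJ} can be computed block-by-block.

A has Jordan form
J =
  [6, 1, 0]
  [0, 6, 1]
  [0, 0, 6]
(up to reordering of blocks).

Per-block formulas:
  For a 3×3 Jordan block J_3(6): exp(t · J_3(6)) = e^(6t)·(I + t·N + (t^2/2)·N^2), where N is the 3×3 nilpotent shift.

After assembling e^{tJ} and conjugating by P, we get:

e^{tA} =
  [exp(6*t), -t^2*exp(6*t) + t*exp(6*t), -t^2*exp(6*t)/2 + t*exp(6*t)]
  [0, 2*t*exp(6*t) + exp(6*t), t*exp(6*t)]
  [0, -4*t*exp(6*t), -2*t*exp(6*t) + exp(6*t)]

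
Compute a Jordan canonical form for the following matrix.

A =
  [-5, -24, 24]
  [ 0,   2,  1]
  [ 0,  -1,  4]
J_1(-5) ⊕ J_2(3)

The characteristic polynomial is
  det(x·I − A) = x^3 - x^2 - 21*x + 45 = (x - 3)^2*(x + 5)

Eigenvalues and multiplicities (the geometric multiplicity of λ is n − rank(A − λI), which equals the number of Jordan blocks for λ):
  λ = -5: algebraic multiplicity = 1, geometric multiplicity = 1
  λ = 3: algebraic multiplicity = 2, geometric multiplicity = 1

Determining the block sizes for each eigenvalue:
  λ = -5: one block (gm = 1), so the single block has size am = 1 → block sizes [1]
  λ = 3: one block (gm = 1), so the single block has size am = 2 → block sizes [2]

Assembling the blocks gives a Jordan form
J =
  [-5, 0, 0]
  [ 0, 3, 1]
  [ 0, 0, 3]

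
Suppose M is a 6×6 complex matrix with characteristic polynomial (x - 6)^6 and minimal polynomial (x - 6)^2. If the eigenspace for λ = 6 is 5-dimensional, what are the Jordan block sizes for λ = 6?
Block sizes for λ = 6: [2, 1, 1, 1, 1]

Step 1 — from the characteristic polynomial, algebraic multiplicity of λ = 6 is 6. From dim ker(M − (6)·I) = 5, there are exactly 5 Jordan blocks for λ = 6.
Step 2 — from the minimal polynomial, the factor (x − 6)^2 tells us the largest block for λ = 6 has size 2.
Step 3 — with total size 6, 5 blocks, and largest block 2, the block sizes (in nonincreasing order) are [2, 1, 1, 1, 1].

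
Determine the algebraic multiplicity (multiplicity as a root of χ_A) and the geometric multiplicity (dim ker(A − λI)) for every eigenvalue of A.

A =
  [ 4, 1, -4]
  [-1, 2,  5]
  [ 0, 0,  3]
λ = 3: alg = 3, geom = 1

Step 1 — factor the characteristic polynomial to read off the algebraic multiplicities:
  χ_A(x) = (x - 3)^3

Step 2 — compute geometric multiplicities via the rank-nullity identity g(λ) = n − rank(A − λI):
  rank(A − (3)·I) = 2, so dim ker(A − (3)·I) = n − 2 = 1

Summary:
  λ = 3: algebraic multiplicity = 3, geometric multiplicity = 1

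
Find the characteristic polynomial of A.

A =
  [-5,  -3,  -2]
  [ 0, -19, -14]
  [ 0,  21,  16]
x^3 + 8*x^2 + 5*x - 50

Expanding det(x·I − A) (e.g. by cofactor expansion or by noting that A is similar to its Jordan form J, which has the same characteristic polynomial as A) gives
  χ_A(x) = x^3 + 8*x^2 + 5*x - 50
which factors as (x - 2)*(x + 5)^2. The eigenvalues (with algebraic multiplicities) are λ = -5 with multiplicity 2, λ = 2 with multiplicity 1.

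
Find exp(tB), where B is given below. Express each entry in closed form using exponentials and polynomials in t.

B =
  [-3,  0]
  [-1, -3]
e^{tB} =
  [exp(-3*t), 0]
  [-t*exp(-3*t), exp(-3*t)]

Strategy: write B = P · J · P⁻¹ where J is a Jordan canonical form, so e^{tB} = P · e^{tJ} · P⁻¹, and e^{tJ} can be computed block-by-block.

B has Jordan form
J =
  [-3,  1]
  [ 0, -3]
(up to reordering of blocks).

Per-block formulas:
  For a 2×2 Jordan block J_2(-3): exp(t · J_2(-3)) = e^(-3t)·(I + t·N), where N is the 2×2 nilpotent shift.

After assembling e^{tJ} and conjugating by P, we get:

e^{tB} =
  [exp(-3*t), 0]
  [-t*exp(-3*t), exp(-3*t)]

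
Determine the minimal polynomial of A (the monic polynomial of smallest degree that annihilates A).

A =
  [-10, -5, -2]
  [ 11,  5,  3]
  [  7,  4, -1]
x^3 + 6*x^2 + 12*x + 8

The characteristic polynomial is χ_A(x) = (x + 2)^3, so the eigenvalues are known. The minimal polynomial is
  m_A(x) = Π_λ (x − λ)^{k_λ}
where k_λ is the size of the *largest* Jordan block for λ (equivalently, the smallest k with (A − λI)^k v = 0 for every generalised eigenvector v of λ).

  λ = -2: largest Jordan block has size 3, contributing (x + 2)^3

So m_A(x) = (x + 2)^3 = x^3 + 6*x^2 + 12*x + 8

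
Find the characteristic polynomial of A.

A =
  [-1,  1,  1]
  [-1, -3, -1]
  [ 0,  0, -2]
x^3 + 6*x^2 + 12*x + 8

Expanding det(x·I − A) (e.g. by cofactor expansion or by noting that A is similar to its Jordan form J, which has the same characteristic polynomial as A) gives
  χ_A(x) = x^3 + 6*x^2 + 12*x + 8
which factors as (x + 2)^3. The eigenvalues (with algebraic multiplicities) are λ = -2 with multiplicity 3.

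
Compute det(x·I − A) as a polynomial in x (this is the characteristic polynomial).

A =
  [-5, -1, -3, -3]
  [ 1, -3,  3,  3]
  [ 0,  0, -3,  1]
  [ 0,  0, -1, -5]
x^4 + 16*x^3 + 96*x^2 + 256*x + 256

Expanding det(x·I − A) (e.g. by cofactor expansion or by noting that A is similar to its Jordan form J, which has the same characteristic polynomial as A) gives
  χ_A(x) = x^4 + 16*x^3 + 96*x^2 + 256*x + 256
which factors as (x + 4)^4. The eigenvalues (with algebraic multiplicities) are λ = -4 with multiplicity 4.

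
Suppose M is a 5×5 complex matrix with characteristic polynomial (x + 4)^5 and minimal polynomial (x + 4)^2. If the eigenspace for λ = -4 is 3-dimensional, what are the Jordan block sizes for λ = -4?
Block sizes for λ = -4: [2, 2, 1]

Step 1 — from the characteristic polynomial, algebraic multiplicity of λ = -4 is 5. From dim ker(M − (-4)·I) = 3, there are exactly 3 Jordan blocks for λ = -4.
Step 2 — from the minimal polynomial, the factor (x + 4)^2 tells us the largest block for λ = -4 has size 2.
Step 3 — with total size 5, 3 blocks, and largest block 2, the block sizes (in nonincreasing order) are [2, 2, 1].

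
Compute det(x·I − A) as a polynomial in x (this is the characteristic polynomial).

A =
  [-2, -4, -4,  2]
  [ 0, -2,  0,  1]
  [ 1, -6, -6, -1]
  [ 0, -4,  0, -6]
x^4 + 16*x^3 + 96*x^2 + 256*x + 256

Expanding det(x·I − A) (e.g. by cofactor expansion or by noting that A is similar to its Jordan form J, which has the same characteristic polynomial as A) gives
  χ_A(x) = x^4 + 16*x^3 + 96*x^2 + 256*x + 256
which factors as (x + 4)^4. The eigenvalues (with algebraic multiplicities) are λ = -4 with multiplicity 4.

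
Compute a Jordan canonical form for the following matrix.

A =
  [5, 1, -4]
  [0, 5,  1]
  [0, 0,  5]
J_3(5)

The characteristic polynomial is
  det(x·I − A) = x^3 - 15*x^2 + 75*x - 125 = (x - 5)^3

Eigenvalues and multiplicities (the geometric multiplicity of λ is n − rank(A − λI), which equals the number of Jordan blocks for λ):
  λ = 5: algebraic multiplicity = 3, geometric multiplicity = 1

Determining the block sizes for each eigenvalue:
  λ = 5: one block (gm = 1), so the single block has size am = 3 → block sizes [3]

Assembling the blocks gives a Jordan form
J =
  [5, 1, 0]
  [0, 5, 1]
  [0, 0, 5]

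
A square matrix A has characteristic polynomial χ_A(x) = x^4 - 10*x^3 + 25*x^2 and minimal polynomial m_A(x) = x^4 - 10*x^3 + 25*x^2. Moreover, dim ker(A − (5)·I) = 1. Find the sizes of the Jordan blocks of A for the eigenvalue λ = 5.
Block sizes for λ = 5: [2]

Step 1 — from the characteristic polynomial, algebraic multiplicity of λ = 5 is 2. From dim ker(A − (5)·I) = 1, there are exactly 1 Jordan blocks for λ = 5.
Step 2 — from the minimal polynomial, the factor (x − 5)^2 tells us the largest block for λ = 5 has size 2.
Step 3 — with total size 2, 1 blocks, and largest block 2, the block sizes (in nonincreasing order) are [2].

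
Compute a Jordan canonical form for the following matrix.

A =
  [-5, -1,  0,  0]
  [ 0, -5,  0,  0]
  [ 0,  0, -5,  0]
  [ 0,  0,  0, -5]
J_2(-5) ⊕ J_1(-5) ⊕ J_1(-5)

The characteristic polynomial is
  det(x·I − A) = x^4 + 20*x^3 + 150*x^2 + 500*x + 625 = (x + 5)^4

Eigenvalues and multiplicities (the geometric multiplicity of λ is n − rank(A − λI), which equals the number of Jordan blocks for λ):
  λ = -5: algebraic multiplicity = 4, geometric multiplicity = 3

Determining the block sizes for each eigenvalue:
  λ = -5: 3 blocks summing to 4 forces exactly one block of size 2 and the rest size 1 → block sizes [2, 1, 1]

Assembling the blocks gives a Jordan form
J =
  [-5,  1,  0,  0]
  [ 0, -5,  0,  0]
  [ 0,  0, -5,  0]
  [ 0,  0,  0, -5]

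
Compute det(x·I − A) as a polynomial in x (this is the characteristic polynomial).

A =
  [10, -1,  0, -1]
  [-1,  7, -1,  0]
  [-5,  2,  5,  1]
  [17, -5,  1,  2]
x^4 - 24*x^3 + 216*x^2 - 864*x + 1296

Expanding det(x·I − A) (e.g. by cofactor expansion or by noting that A is similar to its Jordan form J, which has the same characteristic polynomial as A) gives
  χ_A(x) = x^4 - 24*x^3 + 216*x^2 - 864*x + 1296
which factors as (x - 6)^4. The eigenvalues (with algebraic multiplicities) are λ = 6 with multiplicity 4.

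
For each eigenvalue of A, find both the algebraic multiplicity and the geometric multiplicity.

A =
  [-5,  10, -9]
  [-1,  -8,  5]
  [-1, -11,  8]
λ = -4: alg = 2, geom = 1; λ = 3: alg = 1, geom = 1

Step 1 — factor the characteristic polynomial to read off the algebraic multiplicities:
  χ_A(x) = (x - 3)*(x + 4)^2

Step 2 — compute geometric multiplicities via the rank-nullity identity g(λ) = n − rank(A − λI):
  rank(A − (-4)·I) = 2, so dim ker(A − (-4)·I) = n − 2 = 1
  rank(A − (3)·I) = 2, so dim ker(A − (3)·I) = n − 2 = 1

Summary:
  λ = -4: algebraic multiplicity = 2, geometric multiplicity = 1
  λ = 3: algebraic multiplicity = 1, geometric multiplicity = 1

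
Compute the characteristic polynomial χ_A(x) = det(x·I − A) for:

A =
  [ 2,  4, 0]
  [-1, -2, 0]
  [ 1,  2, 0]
x^3

Expanding det(x·I − A) (e.g. by cofactor expansion or by noting that A is similar to its Jordan form J, which has the same characteristic polynomial as A) gives
  χ_A(x) = x^3
which factors as x^3. The eigenvalues (with algebraic multiplicities) are λ = 0 with multiplicity 3.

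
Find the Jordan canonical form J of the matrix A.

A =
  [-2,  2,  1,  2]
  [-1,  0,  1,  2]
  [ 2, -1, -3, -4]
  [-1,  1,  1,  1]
J_3(-1) ⊕ J_1(-1)

The characteristic polynomial is
  det(x·I − A) = x^4 + 4*x^3 + 6*x^2 + 4*x + 1 = (x + 1)^4

Eigenvalues and multiplicities (the geometric multiplicity of λ is n − rank(A − λI), which equals the number of Jordan blocks for λ):
  λ = -1: algebraic multiplicity = 4, geometric multiplicity = 2

Determining the block sizes for each eigenvalue:
  λ = -1: with am = 4 and gm = 2, the partition is not yet determined (e.g. several partitions of 4 into 2 parts exist). Let N = A − (-1)·I. Computing rank(N^1) = 2, rank(N^2) = 1, rank(N^3) = 0; the number of blocks of size ≥ j is rank(N^{j−1}) − rank(N^j), giving [2, 1, 1]. So we have 1 block(s) of size 3, 1 block(s) of size 1 → block sizes [3, 1]

Assembling the blocks gives a Jordan form
J =
  [-1,  1,  0,  0]
  [ 0, -1,  1,  0]
  [ 0,  0, -1,  0]
  [ 0,  0,  0, -1]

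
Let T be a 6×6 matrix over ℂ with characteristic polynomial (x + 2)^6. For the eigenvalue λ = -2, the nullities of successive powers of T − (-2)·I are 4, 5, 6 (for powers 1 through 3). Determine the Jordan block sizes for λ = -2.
Block sizes for λ = -2: [3, 1, 1, 1]

From the dimensions of kernels of powers, the number of Jordan blocks of size at least j is d_j − d_{j−1} where d_j = dim ker(N^j) (with d_0 = 0). Computing the differences gives [4, 1, 1].
The number of blocks of size exactly k is (#blocks of size ≥ k) − (#blocks of size ≥ k + 1), so the partition is: 3 block(s) of size 1, 1 block(s) of size 3.
In nonincreasing order the block sizes are [3, 1, 1, 1].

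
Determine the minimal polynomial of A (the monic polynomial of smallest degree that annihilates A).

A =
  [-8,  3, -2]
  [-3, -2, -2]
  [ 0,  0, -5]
x^2 + 10*x + 25

The characteristic polynomial is χ_A(x) = (x + 5)^3, so the eigenvalues are known. The minimal polynomial is
  m_A(x) = Π_λ (x − λ)^{k_λ}
where k_λ is the size of the *largest* Jordan block for λ (equivalently, the smallest k with (A − λI)^k v = 0 for every generalised eigenvector v of λ).

  λ = -5: largest Jordan block has size 2, contributing (x + 5)^2

So m_A(x) = (x + 5)^2 = x^2 + 10*x + 25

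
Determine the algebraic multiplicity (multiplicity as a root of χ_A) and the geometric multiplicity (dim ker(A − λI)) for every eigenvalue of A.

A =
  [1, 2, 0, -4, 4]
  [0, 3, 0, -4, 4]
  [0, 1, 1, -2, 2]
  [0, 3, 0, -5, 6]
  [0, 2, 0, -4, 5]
λ = 1: alg = 5, geom = 4

Step 1 — factor the characteristic polynomial to read off the algebraic multiplicities:
  χ_A(x) = (x - 1)^5

Step 2 — compute geometric multiplicities via the rank-nullity identity g(λ) = n − rank(A − λI):
  rank(A − (1)·I) = 1, so dim ker(A − (1)·I) = n − 1 = 4

Summary:
  λ = 1: algebraic multiplicity = 5, geometric multiplicity = 4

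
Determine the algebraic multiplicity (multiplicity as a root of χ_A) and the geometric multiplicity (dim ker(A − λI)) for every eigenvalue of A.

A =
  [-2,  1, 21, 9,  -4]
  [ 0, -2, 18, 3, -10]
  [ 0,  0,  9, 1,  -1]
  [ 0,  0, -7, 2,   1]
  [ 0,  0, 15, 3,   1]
λ = -2: alg = 2, geom = 1; λ = 4: alg = 3, geom = 1

Step 1 — factor the characteristic polynomial to read off the algebraic multiplicities:
  χ_A(x) = (x - 4)^3*(x + 2)^2

Step 2 — compute geometric multiplicities via the rank-nullity identity g(λ) = n − rank(A − λI):
  rank(A − (-2)·I) = 4, so dim ker(A − (-2)·I) = n − 4 = 1
  rank(A − (4)·I) = 4, so dim ker(A − (4)·I) = n − 4 = 1

Summary:
  λ = -2: algebraic multiplicity = 2, geometric multiplicity = 1
  λ = 4: algebraic multiplicity = 3, geometric multiplicity = 1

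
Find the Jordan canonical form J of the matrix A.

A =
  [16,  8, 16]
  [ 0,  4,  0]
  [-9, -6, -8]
J_2(4) ⊕ J_1(4)

The characteristic polynomial is
  det(x·I − A) = x^3 - 12*x^2 + 48*x - 64 = (x - 4)^3

Eigenvalues and multiplicities (the geometric multiplicity of λ is n − rank(A − λI), which equals the number of Jordan blocks for λ):
  λ = 4: algebraic multiplicity = 3, geometric multiplicity = 2

Determining the block sizes for each eigenvalue:
  λ = 4: 2 blocks summing to 3 forces exactly one block of size 2 and the rest size 1 → block sizes [2, 1]

Assembling the blocks gives a Jordan form
J =
  [4, 1, 0]
  [0, 4, 0]
  [0, 0, 4]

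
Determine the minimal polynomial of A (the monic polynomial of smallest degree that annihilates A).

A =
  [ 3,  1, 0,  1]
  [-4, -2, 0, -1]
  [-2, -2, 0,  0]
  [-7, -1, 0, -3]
x^3 + 2*x^2 + x

The characteristic polynomial is χ_A(x) = x^2*(x + 1)^2, so the eigenvalues are known. The minimal polynomial is
  m_A(x) = Π_λ (x − λ)^{k_λ}
where k_λ is the size of the *largest* Jordan block for λ (equivalently, the smallest k with (A − λI)^k v = 0 for every generalised eigenvector v of λ).

  λ = -1: largest Jordan block has size 2, contributing (x + 1)^2
  λ = 0: largest Jordan block has size 1, contributing (x − 0)

So m_A(x) = x*(x + 1)^2 = x^3 + 2*x^2 + x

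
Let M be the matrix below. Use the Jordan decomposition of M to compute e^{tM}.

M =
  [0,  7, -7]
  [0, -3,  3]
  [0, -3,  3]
e^{tM} =
  [1, 7*t, -7*t]
  [0, 1 - 3*t, 3*t]
  [0, -3*t, 3*t + 1]

Strategy: write M = P · J · P⁻¹ where J is a Jordan canonical form, so e^{tM} = P · e^{tJ} · P⁻¹, and e^{tJ} can be computed block-by-block.

M has Jordan form
J =
  [0, 1, 0]
  [0, 0, 0]
  [0, 0, 0]
(up to reordering of blocks).

Per-block formulas:
  For a 1×1 block at λ = 0: exp(t · [0]) = [e^(0t)].
  For a 2×2 Jordan block J_2(0): exp(t · J_2(0)) = e^(0t)·(I + t·N), where N is the 2×2 nilpotent shift.

After assembling e^{tJ} and conjugating by P, we get:

e^{tM} =
  [1, 7*t, -7*t]
  [0, 1 - 3*t, 3*t]
  [0, -3*t, 3*t + 1]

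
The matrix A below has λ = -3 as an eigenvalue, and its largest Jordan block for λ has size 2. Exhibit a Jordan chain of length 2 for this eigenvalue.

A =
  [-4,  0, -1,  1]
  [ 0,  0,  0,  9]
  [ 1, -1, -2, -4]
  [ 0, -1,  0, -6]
A Jordan chain for λ = -3 of length 2:
v_1 = (-1, 0, 1, 0)ᵀ
v_2 = (1, 0, 0, 0)ᵀ

Let N = A − (-3)·I. We want v_2 with N^2 v_2 = 0 but N^1 v_2 ≠ 0; then v_{j-1} := N · v_j for j = 2, …, 2.

Pick v_2 = (1, 0, 0, 0)ᵀ.
Then v_1 = N · v_2 = (-1, 0, 1, 0)ᵀ.

Sanity check: (A − (-3)·I) v_1 = (0, 0, 0, 0)ᵀ = 0. ✓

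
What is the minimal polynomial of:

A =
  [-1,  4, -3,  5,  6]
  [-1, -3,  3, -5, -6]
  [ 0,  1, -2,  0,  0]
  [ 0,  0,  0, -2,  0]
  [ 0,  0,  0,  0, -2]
x^3 + 6*x^2 + 12*x + 8

The characteristic polynomial is χ_A(x) = (x + 2)^5, so the eigenvalues are known. The minimal polynomial is
  m_A(x) = Π_λ (x − λ)^{k_λ}
where k_λ is the size of the *largest* Jordan block for λ (equivalently, the smallest k with (A − λI)^k v = 0 for every generalised eigenvector v of λ).

  λ = -2: largest Jordan block has size 3, contributing (x + 2)^3

So m_A(x) = (x + 2)^3 = x^3 + 6*x^2 + 12*x + 8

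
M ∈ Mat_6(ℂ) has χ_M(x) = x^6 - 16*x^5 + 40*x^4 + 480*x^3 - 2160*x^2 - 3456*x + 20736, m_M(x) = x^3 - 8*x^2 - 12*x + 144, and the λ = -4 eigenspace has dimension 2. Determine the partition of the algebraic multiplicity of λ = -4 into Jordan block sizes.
Block sizes for λ = -4: [1, 1]

Step 1 — from the characteristic polynomial, algebraic multiplicity of λ = -4 is 2. From dim ker(M − (-4)·I) = 2, there are exactly 2 Jordan blocks for λ = -4.
Step 2 — from the minimal polynomial, the factor (x + 4) tells us the largest block for λ = -4 has size 1.
Step 3 — with total size 2, 2 blocks, and largest block 1, the block sizes (in nonincreasing order) are [1, 1].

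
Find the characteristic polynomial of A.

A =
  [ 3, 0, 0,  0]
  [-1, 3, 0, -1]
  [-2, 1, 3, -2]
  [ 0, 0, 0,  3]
x^4 - 12*x^3 + 54*x^2 - 108*x + 81

Expanding det(x·I − A) (e.g. by cofactor expansion or by noting that A is similar to its Jordan form J, which has the same characteristic polynomial as A) gives
  χ_A(x) = x^4 - 12*x^3 + 54*x^2 - 108*x + 81
which factors as (x - 3)^4. The eigenvalues (with algebraic multiplicities) are λ = 3 with multiplicity 4.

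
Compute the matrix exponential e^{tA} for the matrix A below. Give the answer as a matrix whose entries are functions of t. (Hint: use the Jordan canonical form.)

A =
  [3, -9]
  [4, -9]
e^{tA} =
  [6*t*exp(-3*t) + exp(-3*t), -9*t*exp(-3*t)]
  [4*t*exp(-3*t), -6*t*exp(-3*t) + exp(-3*t)]

Strategy: write A = P · J · P⁻¹ where J is a Jordan canonical form, so e^{tA} = P · e^{tJ} · P⁻¹, and e^{tJ} can be computed block-by-block.

A has Jordan form
J =
  [-3,  1]
  [ 0, -3]
(up to reordering of blocks).

Per-block formulas:
  For a 2×2 Jordan block J_2(-3): exp(t · J_2(-3)) = e^(-3t)·(I + t·N), where N is the 2×2 nilpotent shift.

After assembling e^{tJ} and conjugating by P, we get:

e^{tA} =
  [6*t*exp(-3*t) + exp(-3*t), -9*t*exp(-3*t)]
  [4*t*exp(-3*t), -6*t*exp(-3*t) + exp(-3*t)]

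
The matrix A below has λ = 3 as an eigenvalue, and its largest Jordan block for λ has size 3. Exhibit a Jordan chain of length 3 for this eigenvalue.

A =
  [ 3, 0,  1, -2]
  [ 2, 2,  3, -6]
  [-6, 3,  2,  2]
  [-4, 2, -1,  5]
A Jordan chain for λ = 3 of length 3:
v_1 = (2, 4, 4, 2)ᵀ
v_2 = (0, 2, -6, -4)ᵀ
v_3 = (1, 0, 0, 0)ᵀ

Let N = A − (3)·I. We want v_3 with N^3 v_3 = 0 but N^2 v_3 ≠ 0; then v_{j-1} := N · v_j for j = 3, …, 2.

Pick v_3 = (1, 0, 0, 0)ᵀ.
Then v_2 = N · v_3 = (0, 2, -6, -4)ᵀ.
Then v_1 = N · v_2 = (2, 4, 4, 2)ᵀ.

Sanity check: (A − (3)·I) v_1 = (0, 0, 0, 0)ᵀ = 0. ✓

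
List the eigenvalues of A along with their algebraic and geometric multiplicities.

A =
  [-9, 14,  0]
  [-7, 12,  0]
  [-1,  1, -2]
λ = -2: alg = 2, geom = 1; λ = 5: alg = 1, geom = 1

Step 1 — factor the characteristic polynomial to read off the algebraic multiplicities:
  χ_A(x) = (x - 5)*(x + 2)^2

Step 2 — compute geometric multiplicities via the rank-nullity identity g(λ) = n − rank(A − λI):
  rank(A − (-2)·I) = 2, so dim ker(A − (-2)·I) = n − 2 = 1
  rank(A − (5)·I) = 2, so dim ker(A − (5)·I) = n − 2 = 1

Summary:
  λ = -2: algebraic multiplicity = 2, geometric multiplicity = 1
  λ = 5: algebraic multiplicity = 1, geometric multiplicity = 1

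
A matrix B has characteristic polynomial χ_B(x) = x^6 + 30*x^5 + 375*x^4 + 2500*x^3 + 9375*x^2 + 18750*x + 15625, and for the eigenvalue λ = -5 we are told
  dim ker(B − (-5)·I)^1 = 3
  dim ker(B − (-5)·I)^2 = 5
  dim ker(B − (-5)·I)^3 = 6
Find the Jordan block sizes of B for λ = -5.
Block sizes for λ = -5: [3, 2, 1]

From the dimensions of kernels of powers, the number of Jordan blocks of size at least j is d_j − d_{j−1} where d_j = dim ker(N^j) (with d_0 = 0). Computing the differences gives [3, 2, 1].
The number of blocks of size exactly k is (#blocks of size ≥ k) − (#blocks of size ≥ k + 1), so the partition is: 1 block(s) of size 1, 1 block(s) of size 2, 1 block(s) of size 3.
In nonincreasing order the block sizes are [3, 2, 1].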